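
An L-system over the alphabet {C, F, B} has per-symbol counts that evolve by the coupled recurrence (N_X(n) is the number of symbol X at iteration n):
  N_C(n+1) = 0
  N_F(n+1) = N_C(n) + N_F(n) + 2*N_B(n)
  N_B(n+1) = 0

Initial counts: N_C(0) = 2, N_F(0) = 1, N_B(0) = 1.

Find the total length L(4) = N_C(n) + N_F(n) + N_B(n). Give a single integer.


Answer: 5

Derivation:
Step 0: N_C=2, N_F=1, N_B=1, L=4
Step 1: N_C=0, N_F=5, N_B=0, L=5
Step 2: N_C=0, N_F=5, N_B=0, L=5
Step 3: N_C=0, N_F=5, N_B=0, L=5
Step 4: N_C=0, N_F=5, N_B=0, L=5


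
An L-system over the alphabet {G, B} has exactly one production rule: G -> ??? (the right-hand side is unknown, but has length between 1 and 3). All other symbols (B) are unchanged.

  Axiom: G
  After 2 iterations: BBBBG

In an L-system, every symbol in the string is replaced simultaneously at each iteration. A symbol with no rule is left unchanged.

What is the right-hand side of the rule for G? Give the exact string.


Trying G -> BBG:
  Step 0: G
  Step 1: BBG
  Step 2: BBBBG
Matches the given result.

Answer: BBG


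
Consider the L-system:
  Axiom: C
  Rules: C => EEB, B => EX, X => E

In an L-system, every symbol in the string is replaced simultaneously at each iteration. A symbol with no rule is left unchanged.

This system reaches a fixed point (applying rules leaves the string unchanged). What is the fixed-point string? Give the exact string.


Step 0: C
Step 1: EEB
Step 2: EEEX
Step 3: EEEE
Step 4: EEEE  (unchanged — fixed point at step 3)

Answer: EEEE


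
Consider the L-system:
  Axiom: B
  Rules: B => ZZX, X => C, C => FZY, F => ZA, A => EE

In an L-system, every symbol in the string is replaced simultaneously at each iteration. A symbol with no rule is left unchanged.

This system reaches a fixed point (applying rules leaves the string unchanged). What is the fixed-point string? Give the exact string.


Step 0: B
Step 1: ZZX
Step 2: ZZC
Step 3: ZZFZY
Step 4: ZZZAZY
Step 5: ZZZEEZY
Step 6: ZZZEEZY  (unchanged — fixed point at step 5)

Answer: ZZZEEZY


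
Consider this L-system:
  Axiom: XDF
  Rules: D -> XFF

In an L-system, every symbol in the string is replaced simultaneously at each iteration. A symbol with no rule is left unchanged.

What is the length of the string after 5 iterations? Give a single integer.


Step 0: length = 3
Step 1: length = 5
Step 2: length = 5
Step 3: length = 5
Step 4: length = 5
Step 5: length = 5

Answer: 5


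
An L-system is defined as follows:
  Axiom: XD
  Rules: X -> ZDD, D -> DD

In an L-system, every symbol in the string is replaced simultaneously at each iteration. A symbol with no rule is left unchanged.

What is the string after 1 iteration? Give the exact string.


Step 0: XD
Step 1: ZDDDD

Answer: ZDDDD


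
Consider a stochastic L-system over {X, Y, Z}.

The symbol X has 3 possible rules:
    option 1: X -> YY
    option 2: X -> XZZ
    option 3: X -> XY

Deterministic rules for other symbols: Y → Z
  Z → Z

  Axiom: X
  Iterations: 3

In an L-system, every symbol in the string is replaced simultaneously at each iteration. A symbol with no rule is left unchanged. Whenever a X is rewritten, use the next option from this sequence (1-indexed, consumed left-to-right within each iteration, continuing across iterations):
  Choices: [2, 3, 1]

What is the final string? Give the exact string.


Answer: YYZZZ

Derivation:
Step 0: X
Step 1: XZZ  (used choices [2])
Step 2: XYZZ  (used choices [3])
Step 3: YYZZZ  (used choices [1])


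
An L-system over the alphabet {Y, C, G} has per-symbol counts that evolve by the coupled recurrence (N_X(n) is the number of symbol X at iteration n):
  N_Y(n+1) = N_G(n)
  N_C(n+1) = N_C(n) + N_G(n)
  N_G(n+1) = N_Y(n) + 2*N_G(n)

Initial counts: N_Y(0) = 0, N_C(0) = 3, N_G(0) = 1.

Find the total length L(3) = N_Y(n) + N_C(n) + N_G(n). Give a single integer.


Step 0: N_Y=0, N_C=3, N_G=1, L=4
Step 1: N_Y=1, N_C=4, N_G=2, L=7
Step 2: N_Y=2, N_C=6, N_G=5, L=13
Step 3: N_Y=5, N_C=11, N_G=12, L=28

Answer: 28


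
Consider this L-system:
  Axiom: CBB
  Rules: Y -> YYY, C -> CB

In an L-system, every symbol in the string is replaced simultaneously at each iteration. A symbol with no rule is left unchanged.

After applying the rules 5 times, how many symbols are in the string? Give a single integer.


Step 0: length = 3
Step 1: length = 4
Step 2: length = 5
Step 3: length = 6
Step 4: length = 7
Step 5: length = 8

Answer: 8


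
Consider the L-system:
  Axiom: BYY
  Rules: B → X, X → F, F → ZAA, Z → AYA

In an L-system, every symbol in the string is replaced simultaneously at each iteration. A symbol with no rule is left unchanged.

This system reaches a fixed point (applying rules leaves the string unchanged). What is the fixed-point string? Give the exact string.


Answer: AYAAAYY

Derivation:
Step 0: BYY
Step 1: XYY
Step 2: FYY
Step 3: ZAAYY
Step 4: AYAAAYY
Step 5: AYAAAYY  (unchanged — fixed point at step 4)


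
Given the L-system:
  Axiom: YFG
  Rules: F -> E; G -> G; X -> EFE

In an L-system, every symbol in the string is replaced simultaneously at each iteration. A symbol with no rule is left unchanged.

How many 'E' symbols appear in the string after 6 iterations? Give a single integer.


Answer: 1

Derivation:
Step 0: YFG  (0 'E')
Step 1: YEG  (1 'E')
Step 2: YEG  (1 'E')
Step 3: YEG  (1 'E')
Step 4: YEG  (1 'E')
Step 5: YEG  (1 'E')
Step 6: YEG  (1 'E')


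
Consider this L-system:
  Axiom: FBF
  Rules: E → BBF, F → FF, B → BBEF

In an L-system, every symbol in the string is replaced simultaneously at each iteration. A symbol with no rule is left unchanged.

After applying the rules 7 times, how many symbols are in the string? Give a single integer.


Step 0: length = 3
Step 1: length = 8
Step 2: length = 21
Step 3: length = 56
Step 4: length = 150
Step 5: length = 404
Step 6: length = 1092
Step 7: length = 2960

Answer: 2960


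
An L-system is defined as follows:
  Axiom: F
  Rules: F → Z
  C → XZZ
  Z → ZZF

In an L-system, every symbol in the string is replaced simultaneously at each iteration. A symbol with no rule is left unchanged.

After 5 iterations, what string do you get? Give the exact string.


Answer: ZZFZZFZZZFZZFZZZFZZFZZFZZZFZZFZZZFZZFZZFZ

Derivation:
Step 0: F
Step 1: Z
Step 2: ZZF
Step 3: ZZFZZFZ
Step 4: ZZFZZFZZZFZZFZZZF
Step 5: ZZFZZFZZZFZZFZZZFZZFZZFZZZFZZFZZZFZZFZZFZ


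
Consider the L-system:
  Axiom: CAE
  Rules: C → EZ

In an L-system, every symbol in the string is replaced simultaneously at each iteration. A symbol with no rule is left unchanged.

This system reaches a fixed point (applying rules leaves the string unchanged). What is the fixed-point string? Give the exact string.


Step 0: CAE
Step 1: EZAE
Step 2: EZAE  (unchanged — fixed point at step 1)

Answer: EZAE


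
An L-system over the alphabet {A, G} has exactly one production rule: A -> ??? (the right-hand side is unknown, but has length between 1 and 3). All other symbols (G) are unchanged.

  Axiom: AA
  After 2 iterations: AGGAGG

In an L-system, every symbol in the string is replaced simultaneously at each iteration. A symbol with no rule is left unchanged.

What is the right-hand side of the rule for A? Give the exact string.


Answer: AG

Derivation:
Trying A -> AG:
  Step 0: AA
  Step 1: AGAG
  Step 2: AGGAGG
Matches the given result.


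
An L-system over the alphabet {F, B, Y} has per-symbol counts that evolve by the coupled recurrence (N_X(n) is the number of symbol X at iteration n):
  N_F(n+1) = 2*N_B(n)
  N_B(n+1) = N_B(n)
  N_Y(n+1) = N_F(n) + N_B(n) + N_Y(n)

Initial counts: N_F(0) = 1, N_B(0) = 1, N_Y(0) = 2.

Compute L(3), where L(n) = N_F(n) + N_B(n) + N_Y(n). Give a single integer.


Step 0: N_F=1, N_B=1, N_Y=2, L=4
Step 1: N_F=2, N_B=1, N_Y=4, L=7
Step 2: N_F=2, N_B=1, N_Y=7, L=10
Step 3: N_F=2, N_B=1, N_Y=10, L=13

Answer: 13


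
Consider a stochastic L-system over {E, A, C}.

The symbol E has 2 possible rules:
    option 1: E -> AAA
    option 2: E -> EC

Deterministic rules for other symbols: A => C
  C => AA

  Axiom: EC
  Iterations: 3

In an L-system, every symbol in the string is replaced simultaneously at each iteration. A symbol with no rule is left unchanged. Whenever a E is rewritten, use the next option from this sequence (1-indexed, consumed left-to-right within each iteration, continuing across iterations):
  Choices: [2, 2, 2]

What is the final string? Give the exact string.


Answer: ECAACCAAAA

Derivation:
Step 0: EC
Step 1: ECAA  (used choices [2])
Step 2: ECAACC  (used choices [2])
Step 3: ECAACCAAAA  (used choices [2])


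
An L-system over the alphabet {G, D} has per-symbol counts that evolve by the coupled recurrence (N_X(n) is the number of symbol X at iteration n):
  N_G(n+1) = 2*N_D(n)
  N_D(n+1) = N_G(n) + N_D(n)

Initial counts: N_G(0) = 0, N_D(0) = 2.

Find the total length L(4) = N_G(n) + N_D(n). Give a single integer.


Answer: 42

Derivation:
Step 0: N_G=0, N_D=2, L=2
Step 1: N_G=4, N_D=2, L=6
Step 2: N_G=4, N_D=6, L=10
Step 3: N_G=12, N_D=10, L=22
Step 4: N_G=20, N_D=22, L=42


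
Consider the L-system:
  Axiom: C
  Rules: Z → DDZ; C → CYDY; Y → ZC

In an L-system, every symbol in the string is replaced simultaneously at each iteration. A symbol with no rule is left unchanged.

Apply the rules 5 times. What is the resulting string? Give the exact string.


Answer: CYDYZCDZCDDZCYDYDDDZCYDYDDDDZCYDYZCDZCDDDDDZCYDYZCDZCDDDDDDZCYDYZCDZCDDZCYDYDDDZCYDYDDDDDDDZCYDYZCDZCDDZCYDYDDDZCYDY

Derivation:
Step 0: C
Step 1: CYDY
Step 2: CYDYZCDZC
Step 3: CYDYZCDZCDDZCYDYDDDZCYDY
Step 4: CYDYZCDZCDDZCYDYDDDZCYDYDDDDZCYDYZCDZCDDDDDZCYDYZCDZC
Step 5: CYDYZCDZCDDZCYDYDDDZCYDYDDDDZCYDYZCDZCDDDDDZCYDYZCDZCDDDDDDZCYDYZCDZCDDZCYDYDDDZCYDYDDDDDDDZCYDYZCDZCDDZCYDYDDDZCYDY


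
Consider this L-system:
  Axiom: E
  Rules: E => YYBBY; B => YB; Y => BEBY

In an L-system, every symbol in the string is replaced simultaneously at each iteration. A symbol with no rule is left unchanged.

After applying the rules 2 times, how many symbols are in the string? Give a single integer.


Answer: 16

Derivation:
Step 0: length = 1
Step 1: length = 5
Step 2: length = 16


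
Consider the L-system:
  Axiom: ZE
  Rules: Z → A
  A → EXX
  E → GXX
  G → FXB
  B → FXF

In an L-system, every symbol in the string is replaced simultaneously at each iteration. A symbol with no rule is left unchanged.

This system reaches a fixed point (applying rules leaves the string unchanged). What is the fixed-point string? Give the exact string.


Step 0: ZE
Step 1: AGXX
Step 2: EXXFXBXX
Step 3: GXXXXFXFXFXX
Step 4: FXBXXXXFXFXFXX
Step 5: FXFXFXXXXFXFXFXX
Step 6: FXFXFXXXXFXFXFXX  (unchanged — fixed point at step 5)

Answer: FXFXFXXXXFXFXFXX


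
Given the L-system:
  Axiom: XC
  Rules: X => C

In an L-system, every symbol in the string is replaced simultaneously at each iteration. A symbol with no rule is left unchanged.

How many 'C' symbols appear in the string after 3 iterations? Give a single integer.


Step 0: XC  (1 'C')
Step 1: CC  (2 'C')
Step 2: CC  (2 'C')
Step 3: CC  (2 'C')

Answer: 2


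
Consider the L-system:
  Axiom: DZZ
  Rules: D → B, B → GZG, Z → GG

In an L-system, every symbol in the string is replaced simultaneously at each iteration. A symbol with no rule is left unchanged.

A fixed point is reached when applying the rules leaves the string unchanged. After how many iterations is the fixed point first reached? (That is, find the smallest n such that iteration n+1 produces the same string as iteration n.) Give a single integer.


Answer: 3

Derivation:
Step 0: DZZ
Step 1: BGGGG
Step 2: GZGGGGG
Step 3: GGGGGGGG
Step 4: GGGGGGGG  (unchanged — fixed point at step 3)


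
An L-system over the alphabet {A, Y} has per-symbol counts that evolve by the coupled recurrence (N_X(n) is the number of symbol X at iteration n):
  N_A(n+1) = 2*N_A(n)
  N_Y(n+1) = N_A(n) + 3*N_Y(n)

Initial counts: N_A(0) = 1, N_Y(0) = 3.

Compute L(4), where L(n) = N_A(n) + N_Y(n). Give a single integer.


Step 0: N_A=1, N_Y=3, L=4
Step 1: N_A=2, N_Y=10, L=12
Step 2: N_A=4, N_Y=32, L=36
Step 3: N_A=8, N_Y=100, L=108
Step 4: N_A=16, N_Y=308, L=324

Answer: 324


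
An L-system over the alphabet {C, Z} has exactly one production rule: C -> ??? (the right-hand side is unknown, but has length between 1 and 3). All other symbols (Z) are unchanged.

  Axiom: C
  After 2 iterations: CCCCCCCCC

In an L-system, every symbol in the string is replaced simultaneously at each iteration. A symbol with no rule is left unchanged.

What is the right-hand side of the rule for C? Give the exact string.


Trying C -> CCC:
  Step 0: C
  Step 1: CCC
  Step 2: CCCCCCCCC
Matches the given result.

Answer: CCC


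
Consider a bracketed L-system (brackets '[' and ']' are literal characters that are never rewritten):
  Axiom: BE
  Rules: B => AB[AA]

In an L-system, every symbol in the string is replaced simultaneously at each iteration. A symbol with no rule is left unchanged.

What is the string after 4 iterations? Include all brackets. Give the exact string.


Answer: AAAAB[AA][AA][AA][AA]E

Derivation:
Step 0: BE
Step 1: AB[AA]E
Step 2: AAB[AA][AA]E
Step 3: AAAB[AA][AA][AA]E
Step 4: AAAAB[AA][AA][AA][AA]E


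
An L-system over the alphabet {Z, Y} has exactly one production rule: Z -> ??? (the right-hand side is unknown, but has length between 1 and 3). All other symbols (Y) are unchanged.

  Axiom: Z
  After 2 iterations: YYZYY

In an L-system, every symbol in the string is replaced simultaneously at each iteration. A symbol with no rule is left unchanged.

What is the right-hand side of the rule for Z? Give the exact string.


Answer: YZY

Derivation:
Trying Z -> YZY:
  Step 0: Z
  Step 1: YZY
  Step 2: YYZYY
Matches the given result.


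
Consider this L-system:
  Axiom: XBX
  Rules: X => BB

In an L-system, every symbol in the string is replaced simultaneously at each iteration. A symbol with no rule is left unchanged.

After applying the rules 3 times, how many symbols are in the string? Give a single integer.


Answer: 5

Derivation:
Step 0: length = 3
Step 1: length = 5
Step 2: length = 5
Step 3: length = 5


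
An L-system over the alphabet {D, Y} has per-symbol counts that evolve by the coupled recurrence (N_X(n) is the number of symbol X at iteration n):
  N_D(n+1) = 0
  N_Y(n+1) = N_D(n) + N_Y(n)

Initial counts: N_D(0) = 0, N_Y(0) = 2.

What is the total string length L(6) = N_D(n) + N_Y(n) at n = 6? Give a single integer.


Step 0: N_D=0, N_Y=2, L=2
Step 1: N_D=0, N_Y=2, L=2
Step 2: N_D=0, N_Y=2, L=2
Step 3: N_D=0, N_Y=2, L=2
Step 4: N_D=0, N_Y=2, L=2
Step 5: N_D=0, N_Y=2, L=2
Step 6: N_D=0, N_Y=2, L=2

Answer: 2


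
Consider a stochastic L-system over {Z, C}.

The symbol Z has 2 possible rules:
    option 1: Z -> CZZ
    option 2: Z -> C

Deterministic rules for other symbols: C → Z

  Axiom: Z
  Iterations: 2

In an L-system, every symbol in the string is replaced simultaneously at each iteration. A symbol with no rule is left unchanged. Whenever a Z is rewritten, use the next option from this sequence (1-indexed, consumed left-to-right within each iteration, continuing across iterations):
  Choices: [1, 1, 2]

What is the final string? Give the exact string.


Answer: ZCZZC

Derivation:
Step 0: Z
Step 1: CZZ  (used choices [1])
Step 2: ZCZZC  (used choices [1, 2])


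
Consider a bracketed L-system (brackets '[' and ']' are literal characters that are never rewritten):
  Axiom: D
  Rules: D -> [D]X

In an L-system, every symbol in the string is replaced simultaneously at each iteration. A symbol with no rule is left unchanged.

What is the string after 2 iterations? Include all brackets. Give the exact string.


Step 0: D
Step 1: [D]X
Step 2: [[D]X]X

Answer: [[D]X]X


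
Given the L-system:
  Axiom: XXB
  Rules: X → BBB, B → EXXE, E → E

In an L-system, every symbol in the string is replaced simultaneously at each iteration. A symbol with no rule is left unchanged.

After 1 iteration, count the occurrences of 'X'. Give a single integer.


Answer: 2

Derivation:
Step 0: XXB  (2 'X')
Step 1: BBBBBBEXXE  (2 'X')


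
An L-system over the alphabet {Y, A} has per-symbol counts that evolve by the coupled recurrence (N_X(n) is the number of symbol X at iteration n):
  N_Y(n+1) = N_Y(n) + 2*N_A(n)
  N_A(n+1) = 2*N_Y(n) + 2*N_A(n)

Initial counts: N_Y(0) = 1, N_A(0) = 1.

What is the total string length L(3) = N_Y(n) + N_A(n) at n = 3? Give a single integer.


Step 0: N_Y=1, N_A=1, L=2
Step 1: N_Y=3, N_A=4, L=7
Step 2: N_Y=11, N_A=14, L=25
Step 3: N_Y=39, N_A=50, L=89

Answer: 89


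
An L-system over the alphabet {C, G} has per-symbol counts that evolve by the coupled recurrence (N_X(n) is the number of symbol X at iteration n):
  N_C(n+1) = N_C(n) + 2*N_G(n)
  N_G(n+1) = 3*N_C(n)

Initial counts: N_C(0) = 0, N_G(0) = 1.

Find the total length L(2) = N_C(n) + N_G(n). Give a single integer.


Step 0: N_C=0, N_G=1, L=1
Step 1: N_C=2, N_G=0, L=2
Step 2: N_C=2, N_G=6, L=8

Answer: 8


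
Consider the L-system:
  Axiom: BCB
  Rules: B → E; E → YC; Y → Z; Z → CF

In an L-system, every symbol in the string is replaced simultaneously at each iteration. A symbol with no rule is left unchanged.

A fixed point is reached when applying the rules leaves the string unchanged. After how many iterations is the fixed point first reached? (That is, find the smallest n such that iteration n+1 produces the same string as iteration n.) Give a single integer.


Answer: 4

Derivation:
Step 0: BCB
Step 1: ECE
Step 2: YCCYC
Step 3: ZCCZC
Step 4: CFCCCFC
Step 5: CFCCCFC  (unchanged — fixed point at step 4)


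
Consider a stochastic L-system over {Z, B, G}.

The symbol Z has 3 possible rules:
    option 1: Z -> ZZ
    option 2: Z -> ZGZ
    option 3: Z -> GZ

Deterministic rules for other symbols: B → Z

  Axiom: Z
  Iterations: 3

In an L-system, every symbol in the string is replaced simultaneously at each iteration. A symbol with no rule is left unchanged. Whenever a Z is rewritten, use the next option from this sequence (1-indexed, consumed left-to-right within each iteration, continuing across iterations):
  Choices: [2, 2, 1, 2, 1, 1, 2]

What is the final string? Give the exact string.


Answer: ZGZGZZGZZZGZ

Derivation:
Step 0: Z
Step 1: ZGZ  (used choices [2])
Step 2: ZGZGZZ  (used choices [2, 1])
Step 3: ZGZGZZGZZZGZ  (used choices [2, 1, 1, 2])


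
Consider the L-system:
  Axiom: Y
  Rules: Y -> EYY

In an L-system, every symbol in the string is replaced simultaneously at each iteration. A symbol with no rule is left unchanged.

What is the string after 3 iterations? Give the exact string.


Step 0: Y
Step 1: EYY
Step 2: EEYYEYY
Step 3: EEEYYEYYEEYYEYY

Answer: EEEYYEYYEEYYEYY


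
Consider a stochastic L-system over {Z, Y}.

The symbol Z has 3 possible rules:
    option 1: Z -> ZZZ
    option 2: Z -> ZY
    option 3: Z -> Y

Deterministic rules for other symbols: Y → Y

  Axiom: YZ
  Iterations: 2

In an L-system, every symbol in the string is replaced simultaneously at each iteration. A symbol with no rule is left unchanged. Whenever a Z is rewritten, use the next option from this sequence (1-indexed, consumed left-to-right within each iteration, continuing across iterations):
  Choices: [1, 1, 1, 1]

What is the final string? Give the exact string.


Step 0: YZ
Step 1: YZZZ  (used choices [1])
Step 2: YZZZZZZZZZ  (used choices [1, 1, 1])

Answer: YZZZZZZZZZ


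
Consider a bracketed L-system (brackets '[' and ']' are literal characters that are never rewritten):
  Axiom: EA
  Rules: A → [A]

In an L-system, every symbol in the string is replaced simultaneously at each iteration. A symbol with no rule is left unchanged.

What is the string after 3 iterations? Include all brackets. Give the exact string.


Answer: E[[[A]]]

Derivation:
Step 0: EA
Step 1: E[A]
Step 2: E[[A]]
Step 3: E[[[A]]]


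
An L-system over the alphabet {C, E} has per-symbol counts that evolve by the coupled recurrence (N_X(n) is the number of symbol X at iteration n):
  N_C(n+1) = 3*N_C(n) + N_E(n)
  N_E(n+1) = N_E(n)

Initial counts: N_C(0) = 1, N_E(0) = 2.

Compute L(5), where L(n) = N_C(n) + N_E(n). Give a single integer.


Step 0: N_C=1, N_E=2, L=3
Step 1: N_C=5, N_E=2, L=7
Step 2: N_C=17, N_E=2, L=19
Step 3: N_C=53, N_E=2, L=55
Step 4: N_C=161, N_E=2, L=163
Step 5: N_C=485, N_E=2, L=487

Answer: 487


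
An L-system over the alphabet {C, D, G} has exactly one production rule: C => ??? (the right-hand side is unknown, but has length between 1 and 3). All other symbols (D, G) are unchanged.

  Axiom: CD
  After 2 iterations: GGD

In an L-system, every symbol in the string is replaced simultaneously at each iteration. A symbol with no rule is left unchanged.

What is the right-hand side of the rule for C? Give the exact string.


Answer: GG

Derivation:
Trying C => GG:
  Step 0: CD
  Step 1: GGD
  Step 2: GGD
Matches the given result.


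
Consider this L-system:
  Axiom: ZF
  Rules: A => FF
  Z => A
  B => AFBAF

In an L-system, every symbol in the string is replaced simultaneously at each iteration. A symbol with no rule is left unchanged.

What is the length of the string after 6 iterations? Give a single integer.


Step 0: length = 2
Step 1: length = 2
Step 2: length = 3
Step 3: length = 3
Step 4: length = 3
Step 5: length = 3
Step 6: length = 3

Answer: 3


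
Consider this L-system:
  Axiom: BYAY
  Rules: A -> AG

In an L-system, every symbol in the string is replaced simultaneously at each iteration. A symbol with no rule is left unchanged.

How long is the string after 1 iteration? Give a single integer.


Answer: 5

Derivation:
Step 0: length = 4
Step 1: length = 5


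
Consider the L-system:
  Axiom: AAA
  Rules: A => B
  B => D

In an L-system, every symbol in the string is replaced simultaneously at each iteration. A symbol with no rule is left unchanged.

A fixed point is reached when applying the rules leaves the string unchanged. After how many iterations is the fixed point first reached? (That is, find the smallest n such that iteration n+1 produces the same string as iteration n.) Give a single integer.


Answer: 2

Derivation:
Step 0: AAA
Step 1: BBB
Step 2: DDD
Step 3: DDD  (unchanged — fixed point at step 2)


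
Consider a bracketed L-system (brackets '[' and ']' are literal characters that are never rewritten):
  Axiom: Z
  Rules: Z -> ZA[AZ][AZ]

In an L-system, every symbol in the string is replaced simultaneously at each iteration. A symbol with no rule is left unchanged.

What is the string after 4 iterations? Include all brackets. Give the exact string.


Answer: ZA[AZ][AZ]A[AZA[AZ][AZ]][AZA[AZ][AZ]]A[AZA[AZ][AZ]A[AZA[AZ][AZ]][AZA[AZ][AZ]]][AZA[AZ][AZ]A[AZA[AZ][AZ]][AZA[AZ][AZ]]]A[AZA[AZ][AZ]A[AZA[AZ][AZ]][AZA[AZ][AZ]]A[AZA[AZ][AZ]A[AZA[AZ][AZ]][AZA[AZ][AZ]]][AZA[AZ][AZ]A[AZA[AZ][AZ]][AZA[AZ][AZ]]]][AZA[AZ][AZ]A[AZA[AZ][AZ]][AZA[AZ][AZ]]A[AZA[AZ][AZ]A[AZA[AZ][AZ]][AZA[AZ][AZ]]][AZA[AZ][AZ]A[AZA[AZ][AZ]][AZA[AZ][AZ]]]]

Derivation:
Step 0: Z
Step 1: ZA[AZ][AZ]
Step 2: ZA[AZ][AZ]A[AZA[AZ][AZ]][AZA[AZ][AZ]]
Step 3: ZA[AZ][AZ]A[AZA[AZ][AZ]][AZA[AZ][AZ]]A[AZA[AZ][AZ]A[AZA[AZ][AZ]][AZA[AZ][AZ]]][AZA[AZ][AZ]A[AZA[AZ][AZ]][AZA[AZ][AZ]]]
Step 4: ZA[AZ][AZ]A[AZA[AZ][AZ]][AZA[AZ][AZ]]A[AZA[AZ][AZ]A[AZA[AZ][AZ]][AZA[AZ][AZ]]][AZA[AZ][AZ]A[AZA[AZ][AZ]][AZA[AZ][AZ]]]A[AZA[AZ][AZ]A[AZA[AZ][AZ]][AZA[AZ][AZ]]A[AZA[AZ][AZ]A[AZA[AZ][AZ]][AZA[AZ][AZ]]][AZA[AZ][AZ]A[AZA[AZ][AZ]][AZA[AZ][AZ]]]][AZA[AZ][AZ]A[AZA[AZ][AZ]][AZA[AZ][AZ]]A[AZA[AZ][AZ]A[AZA[AZ][AZ]][AZA[AZ][AZ]]][AZA[AZ][AZ]A[AZA[AZ][AZ]][AZA[AZ][AZ]]]]


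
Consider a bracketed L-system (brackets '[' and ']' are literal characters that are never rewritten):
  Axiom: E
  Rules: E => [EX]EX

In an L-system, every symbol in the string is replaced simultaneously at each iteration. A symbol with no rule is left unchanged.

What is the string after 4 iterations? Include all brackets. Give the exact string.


Step 0: E
Step 1: [EX]EX
Step 2: [[EX]EXX][EX]EXX
Step 3: [[[EX]EXX][EX]EXXX][[EX]EXX][EX]EXXX
Step 4: [[[[EX]EXX][EX]EXXX][[EX]EXX][EX]EXXXX][[[EX]EXX][EX]EXXX][[EX]EXX][EX]EXXXX

Answer: [[[[EX]EXX][EX]EXXX][[EX]EXX][EX]EXXXX][[[EX]EXX][EX]EXXX][[EX]EXX][EX]EXXXX


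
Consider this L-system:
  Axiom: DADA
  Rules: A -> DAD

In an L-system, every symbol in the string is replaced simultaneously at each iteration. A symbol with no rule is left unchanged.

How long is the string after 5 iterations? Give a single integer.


Step 0: length = 4
Step 1: length = 8
Step 2: length = 12
Step 3: length = 16
Step 4: length = 20
Step 5: length = 24

Answer: 24


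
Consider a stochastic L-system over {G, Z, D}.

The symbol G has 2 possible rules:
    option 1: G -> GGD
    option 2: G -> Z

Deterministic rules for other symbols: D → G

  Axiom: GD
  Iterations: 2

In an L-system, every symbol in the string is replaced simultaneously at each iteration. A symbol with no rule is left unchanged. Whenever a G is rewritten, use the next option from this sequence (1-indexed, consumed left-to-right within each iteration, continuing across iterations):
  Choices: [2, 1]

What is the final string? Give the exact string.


Step 0: GD
Step 1: ZG  (used choices [2])
Step 2: ZGGD  (used choices [1])

Answer: ZGGD


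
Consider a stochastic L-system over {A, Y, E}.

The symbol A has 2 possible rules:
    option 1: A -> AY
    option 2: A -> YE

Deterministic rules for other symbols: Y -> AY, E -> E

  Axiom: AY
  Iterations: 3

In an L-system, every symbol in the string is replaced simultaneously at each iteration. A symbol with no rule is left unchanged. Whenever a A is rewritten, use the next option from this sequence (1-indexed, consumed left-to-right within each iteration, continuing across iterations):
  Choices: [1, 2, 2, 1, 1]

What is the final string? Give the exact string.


Answer: AYEAYAYAYEAYAY

Derivation:
Step 0: AY
Step 1: AYAY  (used choices [1])
Step 2: YEAYYEAY  (used choices [2, 2])
Step 3: AYEAYAYAYEAYAY  (used choices [1, 1])


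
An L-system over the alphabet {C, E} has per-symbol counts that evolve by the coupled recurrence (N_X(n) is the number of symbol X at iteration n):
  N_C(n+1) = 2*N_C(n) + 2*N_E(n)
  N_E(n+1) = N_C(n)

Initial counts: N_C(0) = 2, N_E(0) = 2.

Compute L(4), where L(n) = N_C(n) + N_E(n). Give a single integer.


Answer: 208

Derivation:
Step 0: N_C=2, N_E=2, L=4
Step 1: N_C=8, N_E=2, L=10
Step 2: N_C=20, N_E=8, L=28
Step 3: N_C=56, N_E=20, L=76
Step 4: N_C=152, N_E=56, L=208


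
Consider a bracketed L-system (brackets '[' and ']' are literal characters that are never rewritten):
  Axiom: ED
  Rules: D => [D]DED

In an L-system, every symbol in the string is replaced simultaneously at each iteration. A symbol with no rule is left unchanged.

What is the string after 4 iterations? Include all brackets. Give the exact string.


Answer: E[[[[D]DED][D]DEDE[D]DED][[D]DED][D]DEDE[D]DEDE[[D]DED][D]DEDE[D]DED][[[D]DED][D]DEDE[D]DED][[D]DED][D]DEDE[D]DEDE[[D]DED][D]DEDE[D]DEDE[[[D]DED][D]DEDE[D]DED][[D]DED][D]DEDE[D]DEDE[[D]DED][D]DEDE[D]DED

Derivation:
Step 0: ED
Step 1: E[D]DED
Step 2: E[[D]DED][D]DEDE[D]DED
Step 3: E[[[D]DED][D]DEDE[D]DED][[D]DED][D]DEDE[D]DEDE[[D]DED][D]DEDE[D]DED
Step 4: E[[[[D]DED][D]DEDE[D]DED][[D]DED][D]DEDE[D]DEDE[[D]DED][D]DEDE[D]DED][[[D]DED][D]DEDE[D]DED][[D]DED][D]DEDE[D]DEDE[[D]DED][D]DEDE[D]DEDE[[[D]DED][D]DEDE[D]DED][[D]DED][D]DEDE[D]DEDE[[D]DED][D]DEDE[D]DED


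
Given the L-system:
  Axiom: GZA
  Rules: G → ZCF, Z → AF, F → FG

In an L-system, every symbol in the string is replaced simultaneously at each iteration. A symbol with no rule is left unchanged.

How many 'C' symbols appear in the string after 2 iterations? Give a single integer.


Answer: 1

Derivation:
Step 0: GZA  (0 'C')
Step 1: ZCFAFA  (1 'C')
Step 2: AFCFGAFGA  (1 'C')


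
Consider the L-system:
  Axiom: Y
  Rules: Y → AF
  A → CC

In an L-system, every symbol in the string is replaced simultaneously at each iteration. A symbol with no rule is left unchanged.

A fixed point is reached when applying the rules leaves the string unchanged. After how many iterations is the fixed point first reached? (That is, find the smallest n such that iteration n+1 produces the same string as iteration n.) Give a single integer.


Step 0: Y
Step 1: AF
Step 2: CCF
Step 3: CCF  (unchanged — fixed point at step 2)

Answer: 2


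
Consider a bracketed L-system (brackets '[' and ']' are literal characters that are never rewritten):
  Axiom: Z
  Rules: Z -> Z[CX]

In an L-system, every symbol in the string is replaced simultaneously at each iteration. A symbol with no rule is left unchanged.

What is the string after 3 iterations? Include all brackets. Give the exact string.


Step 0: Z
Step 1: Z[CX]
Step 2: Z[CX][CX]
Step 3: Z[CX][CX][CX]

Answer: Z[CX][CX][CX]


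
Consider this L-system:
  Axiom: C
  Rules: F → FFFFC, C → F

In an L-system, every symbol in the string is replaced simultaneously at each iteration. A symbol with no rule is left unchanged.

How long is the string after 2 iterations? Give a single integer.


Step 0: length = 1
Step 1: length = 1
Step 2: length = 5

Answer: 5


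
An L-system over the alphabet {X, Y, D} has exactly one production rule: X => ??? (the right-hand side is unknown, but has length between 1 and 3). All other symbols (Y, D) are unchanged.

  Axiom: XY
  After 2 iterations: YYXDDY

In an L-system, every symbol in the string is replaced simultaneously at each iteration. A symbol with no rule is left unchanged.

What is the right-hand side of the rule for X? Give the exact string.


Trying X => YXD:
  Step 0: XY
  Step 1: YXDY
  Step 2: YYXDDY
Matches the given result.

Answer: YXD


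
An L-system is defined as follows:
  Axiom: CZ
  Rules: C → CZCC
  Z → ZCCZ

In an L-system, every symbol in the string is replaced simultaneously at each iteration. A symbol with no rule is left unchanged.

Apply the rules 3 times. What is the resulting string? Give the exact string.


Answer: CZCCZCCZCZCCCZCCZCCZCZCCCZCCZCCZCZCCZCCZCZCCCZCCCZCCZCCZCZCCCZCCZCCZCZCCCZCCZCCZCZCCZCCZCZCCCZCCCZCCZCCZCZCCCZCCZCCZCZCCCZCCZCCZ

Derivation:
Step 0: CZ
Step 1: CZCCZCCZ
Step 2: CZCCZCCZCZCCCZCCZCCZCZCCCZCCZCCZ
Step 3: CZCCZCCZCZCCCZCCZCCZCZCCCZCCZCCZCZCCZCCZCZCCCZCCCZCCZCCZCZCCCZCCZCCZCZCCCZCCZCCZCZCCZCCZCZCCCZCCCZCCZCCZCZCCCZCCZCCZCZCCCZCCZCCZ


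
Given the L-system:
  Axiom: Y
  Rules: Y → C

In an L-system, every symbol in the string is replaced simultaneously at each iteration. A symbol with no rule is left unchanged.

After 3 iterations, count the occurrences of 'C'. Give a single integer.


Step 0: Y  (0 'C')
Step 1: C  (1 'C')
Step 2: C  (1 'C')
Step 3: C  (1 'C')

Answer: 1


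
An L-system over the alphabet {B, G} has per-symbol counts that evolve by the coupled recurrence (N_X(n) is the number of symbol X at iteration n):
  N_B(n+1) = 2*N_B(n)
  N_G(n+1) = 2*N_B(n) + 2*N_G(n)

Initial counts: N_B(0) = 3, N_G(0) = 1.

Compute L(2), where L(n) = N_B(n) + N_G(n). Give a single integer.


Step 0: N_B=3, N_G=1, L=4
Step 1: N_B=6, N_G=8, L=14
Step 2: N_B=12, N_G=28, L=40

Answer: 40


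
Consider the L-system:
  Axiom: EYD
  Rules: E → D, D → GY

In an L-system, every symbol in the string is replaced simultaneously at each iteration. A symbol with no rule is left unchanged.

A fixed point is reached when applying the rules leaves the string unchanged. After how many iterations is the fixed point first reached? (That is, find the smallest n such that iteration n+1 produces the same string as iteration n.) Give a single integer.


Step 0: EYD
Step 1: DYGY
Step 2: GYYGY
Step 3: GYYGY  (unchanged — fixed point at step 2)

Answer: 2


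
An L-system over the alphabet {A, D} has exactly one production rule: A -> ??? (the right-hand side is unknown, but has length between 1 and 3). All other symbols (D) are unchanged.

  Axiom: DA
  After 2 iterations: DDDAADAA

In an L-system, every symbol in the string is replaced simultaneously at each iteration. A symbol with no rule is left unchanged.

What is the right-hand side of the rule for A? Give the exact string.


Answer: DAA

Derivation:
Trying A -> DAA:
  Step 0: DA
  Step 1: DDAA
  Step 2: DDDAADAA
Matches the given result.


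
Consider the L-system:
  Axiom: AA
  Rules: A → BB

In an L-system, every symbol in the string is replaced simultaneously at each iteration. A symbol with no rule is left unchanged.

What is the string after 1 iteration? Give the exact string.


Answer: BBBB

Derivation:
Step 0: AA
Step 1: BBBB


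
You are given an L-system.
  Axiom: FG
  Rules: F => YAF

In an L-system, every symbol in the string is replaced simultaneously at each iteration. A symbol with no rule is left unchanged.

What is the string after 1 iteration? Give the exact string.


Answer: YAFG

Derivation:
Step 0: FG
Step 1: YAFG


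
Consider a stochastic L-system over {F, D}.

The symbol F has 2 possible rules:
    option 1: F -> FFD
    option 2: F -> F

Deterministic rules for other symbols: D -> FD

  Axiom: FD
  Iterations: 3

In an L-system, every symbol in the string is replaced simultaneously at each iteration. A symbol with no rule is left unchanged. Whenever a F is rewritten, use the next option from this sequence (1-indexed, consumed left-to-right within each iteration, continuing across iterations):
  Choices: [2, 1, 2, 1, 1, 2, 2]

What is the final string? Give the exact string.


Step 0: FD
Step 1: FFD  (used choices [2])
Step 2: FFDFFD  (used choices [1, 2])
Step 3: FFDFFDFDFFFD  (used choices [1, 1, 2, 2])

Answer: FFDFFDFDFFFD


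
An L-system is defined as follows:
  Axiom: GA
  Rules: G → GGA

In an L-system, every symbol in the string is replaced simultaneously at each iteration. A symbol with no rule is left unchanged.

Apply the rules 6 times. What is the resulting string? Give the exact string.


Answer: GGAGGAAGGAGGAAAGGAGGAAGGAGGAAAAGGAGGAAGGAGGAAAGGAGGAAGGAGGAAAAAGGAGGAAGGAGGAAAGGAGGAAGGAGGAAAAGGAGGAAGGAGGAAAGGAGGAAGGAGGAAAAAAA

Derivation:
Step 0: GA
Step 1: GGAA
Step 2: GGAGGAAA
Step 3: GGAGGAAGGAGGAAAA
Step 4: GGAGGAAGGAGGAAAGGAGGAAGGAGGAAAAA
Step 5: GGAGGAAGGAGGAAAGGAGGAAGGAGGAAAAGGAGGAAGGAGGAAAGGAGGAAGGAGGAAAAAA
Step 6: GGAGGAAGGAGGAAAGGAGGAAGGAGGAAAAGGAGGAAGGAGGAAAGGAGGAAGGAGGAAAAAGGAGGAAGGAGGAAAGGAGGAAGGAGGAAAAGGAGGAAGGAGGAAAGGAGGAAGGAGGAAAAAAA


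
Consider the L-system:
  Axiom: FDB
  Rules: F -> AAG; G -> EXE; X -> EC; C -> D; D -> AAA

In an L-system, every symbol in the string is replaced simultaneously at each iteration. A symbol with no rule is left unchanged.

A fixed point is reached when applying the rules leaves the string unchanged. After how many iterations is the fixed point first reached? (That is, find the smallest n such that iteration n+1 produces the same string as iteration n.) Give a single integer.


Step 0: FDB
Step 1: AAGAAAB
Step 2: AAEXEAAAB
Step 3: AAEECEAAAB
Step 4: AAEEDEAAAB
Step 5: AAEEAAAEAAAB
Step 6: AAEEAAAEAAAB  (unchanged — fixed point at step 5)

Answer: 5


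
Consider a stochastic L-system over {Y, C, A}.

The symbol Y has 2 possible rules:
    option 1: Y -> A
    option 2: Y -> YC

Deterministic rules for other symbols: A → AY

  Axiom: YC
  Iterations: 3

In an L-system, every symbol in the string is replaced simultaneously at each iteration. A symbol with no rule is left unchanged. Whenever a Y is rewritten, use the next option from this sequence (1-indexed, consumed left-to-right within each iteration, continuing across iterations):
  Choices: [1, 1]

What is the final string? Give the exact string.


Answer: AYAC

Derivation:
Step 0: YC
Step 1: AC  (used choices [1])
Step 2: AYC  (used choices [])
Step 3: AYAC  (used choices [1])


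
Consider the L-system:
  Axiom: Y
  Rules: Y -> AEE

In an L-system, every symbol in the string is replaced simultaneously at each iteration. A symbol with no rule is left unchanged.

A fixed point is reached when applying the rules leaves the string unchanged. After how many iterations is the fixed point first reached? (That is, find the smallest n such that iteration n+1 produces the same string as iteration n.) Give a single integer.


Answer: 1

Derivation:
Step 0: Y
Step 1: AEE
Step 2: AEE  (unchanged — fixed point at step 1)


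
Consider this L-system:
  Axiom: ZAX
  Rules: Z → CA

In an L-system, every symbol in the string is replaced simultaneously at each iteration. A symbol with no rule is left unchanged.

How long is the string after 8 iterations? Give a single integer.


Answer: 4

Derivation:
Step 0: length = 3
Step 1: length = 4
Step 2: length = 4
Step 3: length = 4
Step 4: length = 4
Step 5: length = 4
Step 6: length = 4
Step 7: length = 4
Step 8: length = 4


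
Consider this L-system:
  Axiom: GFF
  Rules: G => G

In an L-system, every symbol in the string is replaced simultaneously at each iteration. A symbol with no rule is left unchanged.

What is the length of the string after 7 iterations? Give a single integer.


Answer: 3

Derivation:
Step 0: length = 3
Step 1: length = 3
Step 2: length = 3
Step 3: length = 3
Step 4: length = 3
Step 5: length = 3
Step 6: length = 3
Step 7: length = 3


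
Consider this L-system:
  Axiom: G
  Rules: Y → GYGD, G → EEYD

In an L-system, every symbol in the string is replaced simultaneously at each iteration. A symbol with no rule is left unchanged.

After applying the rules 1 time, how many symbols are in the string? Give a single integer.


Answer: 4

Derivation:
Step 0: length = 1
Step 1: length = 4


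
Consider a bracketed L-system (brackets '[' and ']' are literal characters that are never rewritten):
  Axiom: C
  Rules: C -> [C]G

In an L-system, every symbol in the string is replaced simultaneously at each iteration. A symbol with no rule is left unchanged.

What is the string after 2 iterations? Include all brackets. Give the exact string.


Step 0: C
Step 1: [C]G
Step 2: [[C]G]G

Answer: [[C]G]G


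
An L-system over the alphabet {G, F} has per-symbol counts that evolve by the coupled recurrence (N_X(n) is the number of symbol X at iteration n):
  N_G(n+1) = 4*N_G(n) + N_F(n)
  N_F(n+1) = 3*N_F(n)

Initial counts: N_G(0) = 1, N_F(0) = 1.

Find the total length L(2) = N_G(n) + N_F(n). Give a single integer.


Step 0: N_G=1, N_F=1, L=2
Step 1: N_G=5, N_F=3, L=8
Step 2: N_G=23, N_F=9, L=32

Answer: 32


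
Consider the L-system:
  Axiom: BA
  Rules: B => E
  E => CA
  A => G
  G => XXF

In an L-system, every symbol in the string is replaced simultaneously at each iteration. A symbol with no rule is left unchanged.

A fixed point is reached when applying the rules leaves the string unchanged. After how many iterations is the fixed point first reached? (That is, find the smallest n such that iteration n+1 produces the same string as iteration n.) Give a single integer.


Step 0: BA
Step 1: EG
Step 2: CAXXF
Step 3: CGXXF
Step 4: CXXFXXF
Step 5: CXXFXXF  (unchanged — fixed point at step 4)

Answer: 4


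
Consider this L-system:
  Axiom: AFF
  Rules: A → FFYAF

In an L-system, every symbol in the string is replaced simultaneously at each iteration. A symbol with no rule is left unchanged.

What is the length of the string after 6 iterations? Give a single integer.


Answer: 27

Derivation:
Step 0: length = 3
Step 1: length = 7
Step 2: length = 11
Step 3: length = 15
Step 4: length = 19
Step 5: length = 23
Step 6: length = 27


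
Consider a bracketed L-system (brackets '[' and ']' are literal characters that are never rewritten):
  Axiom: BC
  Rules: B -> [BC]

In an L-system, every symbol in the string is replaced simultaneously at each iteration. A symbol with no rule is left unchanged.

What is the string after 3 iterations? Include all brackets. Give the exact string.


Answer: [[[BC]C]C]C

Derivation:
Step 0: BC
Step 1: [BC]C
Step 2: [[BC]C]C
Step 3: [[[BC]C]C]C


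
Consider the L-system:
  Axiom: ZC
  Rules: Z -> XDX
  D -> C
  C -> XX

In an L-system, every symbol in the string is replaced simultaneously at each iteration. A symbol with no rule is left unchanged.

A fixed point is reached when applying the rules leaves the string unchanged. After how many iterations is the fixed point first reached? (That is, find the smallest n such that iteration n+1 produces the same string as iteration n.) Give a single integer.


Answer: 3

Derivation:
Step 0: ZC
Step 1: XDXXX
Step 2: XCXXX
Step 3: XXXXXX
Step 4: XXXXXX  (unchanged — fixed point at step 3)
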